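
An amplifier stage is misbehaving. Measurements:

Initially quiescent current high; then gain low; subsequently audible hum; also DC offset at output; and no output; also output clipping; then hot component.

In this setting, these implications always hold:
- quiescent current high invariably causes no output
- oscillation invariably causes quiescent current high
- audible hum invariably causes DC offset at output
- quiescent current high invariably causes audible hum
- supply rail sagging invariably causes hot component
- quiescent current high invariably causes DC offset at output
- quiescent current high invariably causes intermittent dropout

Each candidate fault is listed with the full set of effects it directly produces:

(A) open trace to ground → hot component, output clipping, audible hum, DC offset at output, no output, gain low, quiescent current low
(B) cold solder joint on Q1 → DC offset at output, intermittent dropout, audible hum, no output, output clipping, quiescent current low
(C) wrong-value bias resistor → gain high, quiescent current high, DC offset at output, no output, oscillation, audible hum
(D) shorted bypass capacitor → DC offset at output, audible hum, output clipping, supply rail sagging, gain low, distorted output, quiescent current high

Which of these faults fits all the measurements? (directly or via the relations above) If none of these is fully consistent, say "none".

Testing each hypothesis:
(A) open trace to ground — quiescent current high -; gain low +; audible hum +; DC offset at output +; no output +; output clipping +; hot component +
(B) cold solder joint on Q1 — fails on quiescent current high, gain low, hot component (predicts quiescent current low, not quiescent current high)
(C) wrong-value bias resistor — fails on gain low, output clipping, hot component (predicts gain high, not gain low)
(D) shorted bypass capacitor — quiescent current high +; gain low +; audible hum +; DC offset at output +; no output + (through quiescent current high → no output); output clipping +; hot component + (through supply rail sagging → hot component)
(D) is the only candidate with no mismatches.

D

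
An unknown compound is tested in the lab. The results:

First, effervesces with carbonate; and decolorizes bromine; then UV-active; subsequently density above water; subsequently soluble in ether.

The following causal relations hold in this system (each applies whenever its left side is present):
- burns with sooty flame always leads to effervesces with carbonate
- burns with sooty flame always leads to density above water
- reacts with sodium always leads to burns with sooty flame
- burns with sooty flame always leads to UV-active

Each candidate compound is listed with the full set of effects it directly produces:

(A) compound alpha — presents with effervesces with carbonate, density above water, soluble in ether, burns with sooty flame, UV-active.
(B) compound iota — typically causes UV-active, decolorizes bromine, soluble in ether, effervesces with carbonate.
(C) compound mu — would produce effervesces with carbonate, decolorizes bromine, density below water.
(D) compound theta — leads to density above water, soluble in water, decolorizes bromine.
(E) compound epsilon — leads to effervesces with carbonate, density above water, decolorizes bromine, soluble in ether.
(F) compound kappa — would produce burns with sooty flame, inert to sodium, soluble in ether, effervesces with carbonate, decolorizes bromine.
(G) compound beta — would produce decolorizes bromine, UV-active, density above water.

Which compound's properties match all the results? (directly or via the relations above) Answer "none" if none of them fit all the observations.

Testing each hypothesis:
(A) compound alpha — does not account for decolorizes bromine
(B) compound iota — effervesces with carbonate yes; decolorizes bromine yes; UV-active yes; density above water NO; soluble in ether yes
(C) compound mu — fails on UV-active, density above water, soluble in ether (predicts density below water, not density above water)
(D) compound theta — does not account for effervesces with carbonate, UV-active, soluble in ether
(E) compound epsilon — does not account for UV-active
(F) compound kappa — accounts for every observation (UV-active via burns with sooty flame → UV-active)
(G) compound beta — does not account for effervesces with carbonate, soluble in ether
(F) is the only candidate with no mismatches.

F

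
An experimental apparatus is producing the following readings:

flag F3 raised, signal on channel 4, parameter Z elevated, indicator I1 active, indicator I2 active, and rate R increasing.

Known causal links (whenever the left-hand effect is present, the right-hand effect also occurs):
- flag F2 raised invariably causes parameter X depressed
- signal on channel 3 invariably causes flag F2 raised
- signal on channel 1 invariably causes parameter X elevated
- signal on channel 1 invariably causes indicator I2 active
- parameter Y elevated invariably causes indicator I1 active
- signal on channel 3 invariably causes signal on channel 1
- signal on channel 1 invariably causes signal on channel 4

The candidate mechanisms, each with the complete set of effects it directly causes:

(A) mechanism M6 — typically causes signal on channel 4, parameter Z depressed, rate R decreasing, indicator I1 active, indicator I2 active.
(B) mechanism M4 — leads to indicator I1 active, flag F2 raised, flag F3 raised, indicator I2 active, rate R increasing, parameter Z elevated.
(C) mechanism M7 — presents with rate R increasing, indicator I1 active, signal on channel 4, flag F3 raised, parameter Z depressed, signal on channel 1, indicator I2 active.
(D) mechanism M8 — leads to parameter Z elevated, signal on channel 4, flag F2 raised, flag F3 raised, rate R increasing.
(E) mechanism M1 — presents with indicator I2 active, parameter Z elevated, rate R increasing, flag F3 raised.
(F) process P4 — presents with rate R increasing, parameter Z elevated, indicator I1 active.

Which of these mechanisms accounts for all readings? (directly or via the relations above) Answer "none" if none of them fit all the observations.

none

Testing each hypothesis:
(A) mechanism M6 — fails on flag F3 raised, parameter Z elevated, rate R increasing (predicts parameter Z depressed, not parameter Z elevated; predicts rate R decreasing, not rate R increasing)
(B) mechanism M4 — does not account for signal on channel 4
(C) mechanism M7 — fails on parameter Z elevated (predicts parameter Z depressed, not parameter Z elevated)
(D) mechanism M8 — flag F3 raised ✓; signal on channel 4 ✓; parameter Z elevated ✓; indicator I1 active ✗; indicator I2 active ✗; rate R increasing ✓
(E) mechanism M1 — flag F3 raised ✓; signal on channel 4 ✗; parameter Z elevated ✓; indicator I1 active ✗; indicator I2 active ✓; rate R increasing ✓
(F) process P4 — does not account for flag F3 raised, signal on channel 4, indicator I2 active
Every candidate fails on at least one observation.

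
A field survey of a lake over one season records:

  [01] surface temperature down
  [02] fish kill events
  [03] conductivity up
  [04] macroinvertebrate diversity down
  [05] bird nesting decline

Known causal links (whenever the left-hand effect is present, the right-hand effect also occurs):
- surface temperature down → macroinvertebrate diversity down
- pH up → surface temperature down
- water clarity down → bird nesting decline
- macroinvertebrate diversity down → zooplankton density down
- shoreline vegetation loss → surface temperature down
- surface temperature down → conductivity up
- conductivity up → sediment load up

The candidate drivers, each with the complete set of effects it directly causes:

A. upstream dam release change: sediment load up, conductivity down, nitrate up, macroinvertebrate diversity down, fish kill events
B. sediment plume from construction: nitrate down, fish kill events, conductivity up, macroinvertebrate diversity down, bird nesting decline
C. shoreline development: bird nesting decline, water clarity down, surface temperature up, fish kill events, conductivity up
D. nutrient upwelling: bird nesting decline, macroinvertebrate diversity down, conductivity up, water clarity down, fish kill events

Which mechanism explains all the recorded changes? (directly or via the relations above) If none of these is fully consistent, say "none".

For each candidate, compare predicted effects to what was observed:
(A) upstream dam release change — surface temperature down ✗; fish kill events ✓; conductivity up ✗; macroinvertebrate diversity down ✓; bird nesting decline ✗
(B) sediment plume from construction — does not account for surface temperature down
(C) shoreline development — surface temperature down ✗; fish kill events ✓; conductivity up ✓; macroinvertebrate diversity down ✗; bird nesting decline ✓
(D) nutrient upwelling — does not account for surface temperature down
No candidate is consistent with all observations.

none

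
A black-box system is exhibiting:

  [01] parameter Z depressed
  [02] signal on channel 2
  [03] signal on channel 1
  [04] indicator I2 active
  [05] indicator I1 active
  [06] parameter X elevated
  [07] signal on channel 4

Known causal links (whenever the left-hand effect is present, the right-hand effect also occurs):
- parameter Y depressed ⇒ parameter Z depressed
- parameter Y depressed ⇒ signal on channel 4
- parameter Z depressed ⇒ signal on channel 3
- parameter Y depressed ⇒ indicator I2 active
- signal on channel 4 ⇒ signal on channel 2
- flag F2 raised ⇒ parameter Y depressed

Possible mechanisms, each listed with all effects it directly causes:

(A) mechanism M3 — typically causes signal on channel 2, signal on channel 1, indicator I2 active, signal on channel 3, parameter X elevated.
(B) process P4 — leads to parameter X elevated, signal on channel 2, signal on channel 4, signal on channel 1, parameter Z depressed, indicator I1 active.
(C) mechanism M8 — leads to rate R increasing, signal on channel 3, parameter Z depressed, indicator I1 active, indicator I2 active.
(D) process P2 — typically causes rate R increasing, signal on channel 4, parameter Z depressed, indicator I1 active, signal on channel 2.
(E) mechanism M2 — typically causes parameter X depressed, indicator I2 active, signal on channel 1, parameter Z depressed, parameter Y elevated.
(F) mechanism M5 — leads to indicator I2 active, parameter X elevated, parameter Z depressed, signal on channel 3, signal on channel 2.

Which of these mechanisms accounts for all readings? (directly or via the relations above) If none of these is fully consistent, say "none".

For each candidate, compare predicted effects to what was observed:
(A) mechanism M3 — parameter Z depressed ✗; signal on channel 2 ✓; signal on channel 1 ✓; indicator I2 active ✓; indicator I1 active ✗; parameter X elevated ✓; signal on channel 4 ✗
(B) process P4 — does not account for indicator I2 active
(C) mechanism M8 — parameter Z depressed ✓; signal on channel 2 ✗; signal on channel 1 ✗; indicator I2 active ✓; indicator I1 active ✓; parameter X elevated ✗; signal on channel 4 ✗
(D) process P2 — parameter Z depressed ✓; signal on channel 2 ✓; signal on channel 1 ✗; indicator I2 active ✗; indicator I1 active ✓; parameter X elevated ✗; signal on channel 4 ✓
(E) mechanism M2 — fails on signal on channel 2, indicator I1 active, parameter X elevated, signal on channel 4 (predicts parameter X depressed, not parameter X elevated)
(F) mechanism M5 — parameter Z depressed ✓; signal on channel 2 ✓; signal on channel 1 ✗; indicator I2 active ✓; indicator I1 active ✗; parameter X elevated ✓; signal on channel 4 ✗
No candidate is consistent with all observations.

none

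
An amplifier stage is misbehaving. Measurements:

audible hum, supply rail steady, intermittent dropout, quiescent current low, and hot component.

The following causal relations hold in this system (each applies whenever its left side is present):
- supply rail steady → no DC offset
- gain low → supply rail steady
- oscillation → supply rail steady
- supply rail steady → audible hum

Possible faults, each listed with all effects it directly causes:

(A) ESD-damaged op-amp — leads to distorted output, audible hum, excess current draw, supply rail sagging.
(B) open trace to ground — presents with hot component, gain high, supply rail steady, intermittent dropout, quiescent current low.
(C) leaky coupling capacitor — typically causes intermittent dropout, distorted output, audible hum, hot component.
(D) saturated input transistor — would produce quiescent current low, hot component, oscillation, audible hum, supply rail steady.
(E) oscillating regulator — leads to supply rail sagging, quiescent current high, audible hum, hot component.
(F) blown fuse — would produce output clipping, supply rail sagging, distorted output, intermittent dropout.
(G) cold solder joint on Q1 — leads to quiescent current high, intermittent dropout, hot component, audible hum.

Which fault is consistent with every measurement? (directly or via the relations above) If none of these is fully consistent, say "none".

B

Checking each candidate against the observations:
(A) ESD-damaged op-amp — audible hum ✓; supply rail steady ✗; intermittent dropout ✗; quiescent current low ✗; hot component ✗
(B) open trace to ground — audible hum ✓ (through supply rail steady → audible hum); supply rail steady ✓; intermittent dropout ✓; quiescent current low ✓; hot component ✓
(C) leaky coupling capacitor — audible hum ✓; supply rail steady ✗; intermittent dropout ✓; quiescent current low ✗; hot component ✓
(D) saturated input transistor — does not account for intermittent dropout
(E) oscillating regulator — audible hum ✓; supply rail steady ✗; intermittent dropout ✗; quiescent current low ✗; hot component ✓
(F) blown fuse — audible hum ✗; supply rail steady ✗; intermittent dropout ✓; quiescent current low ✗; hot component ✗
(G) cold solder joint on Q1 — audible hum ✓; supply rail steady ✗; intermittent dropout ✓; quiescent current low ✗; hot component ✓
Only (B) is consistent with every observation.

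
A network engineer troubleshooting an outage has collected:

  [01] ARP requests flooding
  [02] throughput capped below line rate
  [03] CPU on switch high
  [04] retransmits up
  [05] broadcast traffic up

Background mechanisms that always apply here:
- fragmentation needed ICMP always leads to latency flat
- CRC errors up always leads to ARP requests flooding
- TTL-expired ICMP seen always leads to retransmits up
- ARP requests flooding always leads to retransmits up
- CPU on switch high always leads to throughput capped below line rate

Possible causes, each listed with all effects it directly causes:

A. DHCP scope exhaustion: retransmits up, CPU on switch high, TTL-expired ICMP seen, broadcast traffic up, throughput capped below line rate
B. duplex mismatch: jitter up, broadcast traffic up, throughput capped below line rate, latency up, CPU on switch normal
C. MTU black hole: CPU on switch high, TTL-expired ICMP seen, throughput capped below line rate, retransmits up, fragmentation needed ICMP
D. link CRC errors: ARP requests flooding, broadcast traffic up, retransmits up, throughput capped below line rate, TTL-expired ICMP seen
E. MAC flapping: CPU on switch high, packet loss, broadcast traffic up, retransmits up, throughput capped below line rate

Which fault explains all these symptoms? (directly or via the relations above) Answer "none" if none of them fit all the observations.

none

For each candidate, compare predicted effects to what was observed:
(A) DHCP scope exhaustion — ARP requests flooding ✗; throughput capped below line rate ✓; CPU on switch high ✓; retransmits up ✓; broadcast traffic up ✓
(B) duplex mismatch — fails on ARP requests flooding, CPU on switch high, retransmits up (predicts CPU on switch normal, not CPU on switch high)
(C) MTU black hole — ARP requests flooding ✗; throughput capped below line rate ✓; CPU on switch high ✓; retransmits up ✓; broadcast traffic up ✗
(D) link CRC errors — ARP requests flooding ✓; throughput capped below line rate ✓; CPU on switch high ✗; retransmits up ✓; broadcast traffic up ✓
(E) MAC flapping — does not account for ARP requests flooding
Every candidate fails on at least one observation.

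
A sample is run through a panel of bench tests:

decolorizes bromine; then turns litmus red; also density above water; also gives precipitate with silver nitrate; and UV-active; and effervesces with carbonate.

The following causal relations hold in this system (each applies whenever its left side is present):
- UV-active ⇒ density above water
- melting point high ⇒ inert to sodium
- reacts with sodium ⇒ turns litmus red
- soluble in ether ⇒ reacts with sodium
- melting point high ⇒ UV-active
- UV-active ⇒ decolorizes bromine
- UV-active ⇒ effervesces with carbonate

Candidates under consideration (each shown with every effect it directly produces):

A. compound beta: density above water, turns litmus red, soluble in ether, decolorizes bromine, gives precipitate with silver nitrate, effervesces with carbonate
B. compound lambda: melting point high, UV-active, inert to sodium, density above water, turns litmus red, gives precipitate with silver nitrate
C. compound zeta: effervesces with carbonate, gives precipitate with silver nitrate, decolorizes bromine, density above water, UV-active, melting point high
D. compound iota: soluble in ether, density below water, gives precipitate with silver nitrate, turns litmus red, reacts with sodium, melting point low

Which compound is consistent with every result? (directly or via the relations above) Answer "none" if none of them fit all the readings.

Checking each candidate against the observations:
(A) compound beta — decolorizes bromine ✓; turns litmus red ✓; density above water ✓; gives precipitate with silver nitrate ✓; UV-active ✗; effervesces with carbonate ✓
(B) compound lambda — accounts for every observation (decolorizes bromine via UV-active → decolorizes bromine)
(C) compound zeta — decolorizes bromine ✓; turns litmus red ✗; density above water ✓; gives precipitate with silver nitrate ✓; UV-active ✓; effervesces with carbonate ✓
(D) compound iota — fails on decolorizes bromine, density above water, UV-active, effervesces with carbonate (predicts density below water, not density above water)
(B) alone accounts for all the evidence.

B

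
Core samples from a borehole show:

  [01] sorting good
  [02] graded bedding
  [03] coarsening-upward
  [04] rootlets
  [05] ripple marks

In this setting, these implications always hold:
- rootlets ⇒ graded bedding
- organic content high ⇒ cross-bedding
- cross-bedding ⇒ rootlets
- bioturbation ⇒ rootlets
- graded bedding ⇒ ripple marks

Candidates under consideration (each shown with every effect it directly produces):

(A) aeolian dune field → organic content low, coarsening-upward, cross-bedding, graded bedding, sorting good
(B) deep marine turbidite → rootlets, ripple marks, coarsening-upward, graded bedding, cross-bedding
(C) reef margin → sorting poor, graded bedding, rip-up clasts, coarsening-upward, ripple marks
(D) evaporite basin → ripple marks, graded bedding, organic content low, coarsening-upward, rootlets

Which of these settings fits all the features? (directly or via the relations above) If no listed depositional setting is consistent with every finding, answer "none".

A

Checking each candidate against the observations:
(A) aeolian dune field — accounts for every observation (rootlets via cross-bedding → rootlets)
(B) deep marine turbidite — sorting good ✗; graded bedding ✓; coarsening-upward ✓; rootlets ✓; ripple marks ✓
(C) reef margin — sorting good ✗; graded bedding ✓; coarsening-upward ✓; rootlets ✗; ripple marks ✓
(D) evaporite basin — sorting good ✗; graded bedding ✓; coarsening-upward ✓; rootlets ✓; ripple marks ✓
(A) is the only candidate with no mismatches.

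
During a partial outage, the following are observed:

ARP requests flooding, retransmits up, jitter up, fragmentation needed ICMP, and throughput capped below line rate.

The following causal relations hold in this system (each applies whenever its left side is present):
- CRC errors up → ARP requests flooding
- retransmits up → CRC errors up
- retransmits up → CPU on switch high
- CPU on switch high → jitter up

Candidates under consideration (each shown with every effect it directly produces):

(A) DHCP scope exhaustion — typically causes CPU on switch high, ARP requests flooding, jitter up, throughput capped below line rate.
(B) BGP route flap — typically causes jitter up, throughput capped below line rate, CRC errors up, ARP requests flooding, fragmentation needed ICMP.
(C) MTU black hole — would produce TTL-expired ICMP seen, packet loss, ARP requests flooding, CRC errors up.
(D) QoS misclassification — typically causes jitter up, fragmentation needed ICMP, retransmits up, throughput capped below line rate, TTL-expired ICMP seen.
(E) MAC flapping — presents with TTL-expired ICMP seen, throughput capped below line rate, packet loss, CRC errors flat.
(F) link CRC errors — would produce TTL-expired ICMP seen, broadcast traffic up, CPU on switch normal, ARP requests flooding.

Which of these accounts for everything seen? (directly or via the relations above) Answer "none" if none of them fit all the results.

D

For each candidate, compare predicted effects to what was observed:
(A) DHCP scope exhaustion — does not account for retransmits up, fragmentation needed ICMP
(B) BGP route flap — ARP requests flooding match; retransmits up miss; jitter up match; fragmentation needed ICMP match; throughput capped below line rate match
(C) MTU black hole — ARP requests flooding match; retransmits up miss; jitter up miss; fragmentation needed ICMP miss; throughput capped below line rate miss
(D) QoS misclassification — accounts for every observation (ARP requests flooding via retransmits up → CRC errors up → ARP requests flooding)
(E) MAC flapping — ARP requests flooding miss; retransmits up miss; jitter up miss; fragmentation needed ICMP miss; throughput capped below line rate match
(F) link CRC errors — ARP requests flooding match; retransmits up miss; jitter up miss; fragmentation needed ICMP miss; throughput capped below line rate miss
(D) alone accounts for all the evidence.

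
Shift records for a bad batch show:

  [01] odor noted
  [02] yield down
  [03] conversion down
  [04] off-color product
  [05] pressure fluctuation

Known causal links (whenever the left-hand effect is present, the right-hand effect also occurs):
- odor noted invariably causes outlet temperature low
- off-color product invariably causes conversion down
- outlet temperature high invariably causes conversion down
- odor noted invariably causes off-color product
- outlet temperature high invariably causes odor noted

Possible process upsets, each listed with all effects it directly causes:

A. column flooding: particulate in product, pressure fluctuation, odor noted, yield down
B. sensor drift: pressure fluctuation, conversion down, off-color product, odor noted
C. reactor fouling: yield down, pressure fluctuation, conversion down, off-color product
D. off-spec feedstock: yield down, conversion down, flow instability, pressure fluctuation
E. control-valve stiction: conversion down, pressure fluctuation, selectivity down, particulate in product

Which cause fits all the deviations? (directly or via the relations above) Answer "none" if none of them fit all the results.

A

Per-candidate check:
(A) column flooding — odor noted +; yield down +; conversion down + (through odor noted → off-color product → conversion down); off-color product + (through odor noted → off-color product); pressure fluctuation +
(B) sensor drift — does not account for yield down
(C) reactor fouling — odor noted -; yield down +; conversion down +; off-color product +; pressure fluctuation +
(D) off-spec feedstock — does not account for odor noted, off-color product
(E) control-valve stiction — does not account for odor noted, yield down, off-color product
(A) alone accounts for all the evidence.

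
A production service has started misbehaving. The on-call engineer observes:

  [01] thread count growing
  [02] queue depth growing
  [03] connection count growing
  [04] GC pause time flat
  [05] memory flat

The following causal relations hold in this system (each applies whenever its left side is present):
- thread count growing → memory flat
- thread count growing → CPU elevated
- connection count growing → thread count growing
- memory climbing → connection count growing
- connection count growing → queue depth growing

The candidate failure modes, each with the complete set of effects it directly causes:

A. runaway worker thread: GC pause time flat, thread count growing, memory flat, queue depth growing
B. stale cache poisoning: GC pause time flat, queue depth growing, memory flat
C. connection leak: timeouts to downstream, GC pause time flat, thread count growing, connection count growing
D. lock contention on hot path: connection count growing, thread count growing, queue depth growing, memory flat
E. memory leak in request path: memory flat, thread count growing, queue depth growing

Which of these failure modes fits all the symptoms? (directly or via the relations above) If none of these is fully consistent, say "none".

C

Per-candidate check:
(A) runaway worker thread — thread count growing match; queue depth growing match; connection count growing miss; GC pause time flat match; memory flat match
(B) stale cache poisoning — does not account for thread count growing, connection count growing
(C) connection leak — thread count growing match; queue depth growing match (via connection count growing → queue depth growing); connection count growing match; GC pause time flat match; memory flat match (via thread count growing → memory flat)
(D) lock contention on hot path — thread count growing match; queue depth growing match; connection count growing match; GC pause time flat miss; memory flat match
(E) memory leak in request path — thread count growing match; queue depth growing match; connection count growing miss; GC pause time flat miss; memory flat match
(C) is the only candidate with no mismatches.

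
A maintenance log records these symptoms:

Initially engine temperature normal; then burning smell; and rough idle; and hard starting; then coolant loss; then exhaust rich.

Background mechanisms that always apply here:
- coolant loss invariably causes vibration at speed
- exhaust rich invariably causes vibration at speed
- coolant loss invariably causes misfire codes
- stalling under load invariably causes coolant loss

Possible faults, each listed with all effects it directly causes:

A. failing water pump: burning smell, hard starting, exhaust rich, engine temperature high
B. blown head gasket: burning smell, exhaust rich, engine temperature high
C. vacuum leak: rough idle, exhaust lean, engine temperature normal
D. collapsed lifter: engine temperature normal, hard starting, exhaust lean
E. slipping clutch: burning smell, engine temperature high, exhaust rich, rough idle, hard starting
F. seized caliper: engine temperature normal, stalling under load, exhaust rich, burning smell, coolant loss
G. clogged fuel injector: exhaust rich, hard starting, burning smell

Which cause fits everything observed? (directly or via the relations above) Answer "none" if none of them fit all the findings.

none

Testing each hypothesis:
(A) failing water pump — engine temperature normal ✗; burning smell ✓; rough idle ✗; hard starting ✓; coolant loss ✗; exhaust rich ✓
(B) blown head gasket — fails on engine temperature normal, rough idle, hard starting, coolant loss (predicts engine temperature high, not engine temperature normal)
(C) vacuum leak — engine temperature normal ✓; burning smell ✗; rough idle ✓; hard starting ✗; coolant loss ✗; exhaust rich ✗
(D) collapsed lifter — fails on burning smell, rough idle, coolant loss, exhaust rich (predicts exhaust lean, not exhaust rich)
(E) slipping clutch — fails on engine temperature normal, coolant loss (predicts engine temperature high, not engine temperature normal)
(F) seized caliper — engine temperature normal ✓; burning smell ✓; rough idle ✗; hard starting ✗; coolant loss ✓; exhaust rich ✓
(G) clogged fuel injector — engine temperature normal ✗; burning smell ✓; rough idle ✗; hard starting ✓; coolant loss ✗; exhaust rich ✓
None of the listed candidates fits everything.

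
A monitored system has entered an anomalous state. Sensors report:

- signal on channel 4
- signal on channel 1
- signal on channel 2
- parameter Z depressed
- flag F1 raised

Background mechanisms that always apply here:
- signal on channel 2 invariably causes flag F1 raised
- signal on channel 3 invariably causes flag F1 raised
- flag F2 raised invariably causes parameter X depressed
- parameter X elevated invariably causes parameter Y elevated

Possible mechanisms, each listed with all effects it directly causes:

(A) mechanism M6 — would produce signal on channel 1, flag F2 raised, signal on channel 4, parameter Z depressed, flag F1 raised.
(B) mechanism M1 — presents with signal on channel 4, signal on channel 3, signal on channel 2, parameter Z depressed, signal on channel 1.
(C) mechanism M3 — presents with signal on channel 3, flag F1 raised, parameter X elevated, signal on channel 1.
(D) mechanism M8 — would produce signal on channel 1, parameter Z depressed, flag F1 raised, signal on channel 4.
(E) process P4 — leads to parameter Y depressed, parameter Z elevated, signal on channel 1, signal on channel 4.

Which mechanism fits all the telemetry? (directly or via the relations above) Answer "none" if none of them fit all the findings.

Per-candidate check:
(A) mechanism M6 — signal on channel 4 ✓; signal on channel 1 ✓; signal on channel 2 ✗; parameter Z depressed ✓; flag F1 raised ✓
(B) mechanism M1 — accounts for every observation (flag F1 raised through signal on channel 2 → flag F1 raised)
(C) mechanism M3 — signal on channel 4 ✗; signal on channel 1 ✓; signal on channel 2 ✗; parameter Z depressed ✗; flag F1 raised ✓
(D) mechanism M8 — signal on channel 4 ✓; signal on channel 1 ✓; signal on channel 2 ✗; parameter Z depressed ✓; flag F1 raised ✓
(E) process P4 — fails on signal on channel 2, parameter Z depressed, flag F1 raised (predicts parameter Z elevated, not parameter Z depressed)
(B) is the only candidate with no mismatches.

B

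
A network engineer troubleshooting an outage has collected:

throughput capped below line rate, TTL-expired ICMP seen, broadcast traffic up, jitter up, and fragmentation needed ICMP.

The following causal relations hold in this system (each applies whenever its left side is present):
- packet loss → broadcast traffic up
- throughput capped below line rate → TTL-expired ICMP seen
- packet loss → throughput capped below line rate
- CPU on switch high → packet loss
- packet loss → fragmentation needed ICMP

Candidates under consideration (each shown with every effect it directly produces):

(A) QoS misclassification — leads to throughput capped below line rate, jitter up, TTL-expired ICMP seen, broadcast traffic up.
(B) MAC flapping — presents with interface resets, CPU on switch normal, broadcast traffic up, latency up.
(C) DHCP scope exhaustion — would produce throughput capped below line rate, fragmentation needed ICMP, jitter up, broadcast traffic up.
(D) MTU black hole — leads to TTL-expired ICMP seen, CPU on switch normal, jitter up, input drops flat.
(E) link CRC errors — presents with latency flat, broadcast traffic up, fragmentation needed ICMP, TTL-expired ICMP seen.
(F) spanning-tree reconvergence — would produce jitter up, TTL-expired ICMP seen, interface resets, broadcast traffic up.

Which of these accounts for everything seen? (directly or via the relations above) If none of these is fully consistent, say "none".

C

Per-candidate check:
(A) QoS misclassification — does not account for fragmentation needed ICMP
(B) MAC flapping — does not account for throughput capped below line rate, TTL-expired ICMP seen, jitter up, fragmentation needed ICMP
(C) DHCP scope exhaustion — throughput capped below line rate yes; TTL-expired ICMP seen yes (via throughput capped below line rate → TTL-expired ICMP seen); broadcast traffic up yes; jitter up yes; fragmentation needed ICMP yes
(D) MTU black hole — throughput capped below line rate NO; TTL-expired ICMP seen yes; broadcast traffic up NO; jitter up yes; fragmentation needed ICMP NO
(E) link CRC errors — does not account for throughput capped below line rate, jitter up
(F) spanning-tree reconvergence — throughput capped below line rate NO; TTL-expired ICMP seen yes; broadcast traffic up yes; jitter up yes; fragmentation needed ICMP NO
Only (C) is consistent with every observation.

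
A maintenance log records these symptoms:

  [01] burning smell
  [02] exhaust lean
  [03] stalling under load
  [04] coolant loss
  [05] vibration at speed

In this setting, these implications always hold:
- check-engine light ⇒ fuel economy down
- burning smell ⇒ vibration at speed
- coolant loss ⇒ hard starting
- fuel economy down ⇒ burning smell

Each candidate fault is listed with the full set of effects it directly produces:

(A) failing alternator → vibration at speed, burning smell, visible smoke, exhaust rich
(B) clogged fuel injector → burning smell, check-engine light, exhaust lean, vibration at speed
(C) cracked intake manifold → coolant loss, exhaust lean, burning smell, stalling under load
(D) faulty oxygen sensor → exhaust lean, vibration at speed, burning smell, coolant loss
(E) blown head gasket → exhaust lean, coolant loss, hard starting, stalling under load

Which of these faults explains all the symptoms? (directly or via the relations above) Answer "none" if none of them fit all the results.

C

Checking each candidate against the observations:
(A) failing alternator — burning smell ✓; exhaust lean ✗; stalling under load ✗; coolant loss ✗; vibration at speed ✓
(B) clogged fuel injector — burning smell ✓; exhaust lean ✓; stalling under load ✗; coolant loss ✗; vibration at speed ✓
(C) cracked intake manifold — accounts for every observation (vibration at speed via burning smell → vibration at speed)
(D) faulty oxygen sensor — does not account for stalling under load
(E) blown head gasket — does not account for burning smell, vibration at speed
Only (C) is consistent with every observation.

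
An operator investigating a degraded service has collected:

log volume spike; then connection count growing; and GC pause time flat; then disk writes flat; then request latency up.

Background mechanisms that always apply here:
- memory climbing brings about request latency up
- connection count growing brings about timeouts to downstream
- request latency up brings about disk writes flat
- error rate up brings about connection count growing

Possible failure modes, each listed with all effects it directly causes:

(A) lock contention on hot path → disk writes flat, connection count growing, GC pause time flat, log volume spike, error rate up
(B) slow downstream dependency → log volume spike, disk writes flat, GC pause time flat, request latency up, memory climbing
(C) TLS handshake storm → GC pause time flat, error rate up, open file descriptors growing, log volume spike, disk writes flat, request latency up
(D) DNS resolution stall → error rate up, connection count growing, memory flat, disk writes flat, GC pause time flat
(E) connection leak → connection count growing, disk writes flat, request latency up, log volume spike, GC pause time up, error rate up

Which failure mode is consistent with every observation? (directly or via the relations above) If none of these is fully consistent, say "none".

Testing each hypothesis:
(A) lock contention on hot path — log volume spike match; connection count growing match; GC pause time flat match; disk writes flat match; request latency up miss
(B) slow downstream dependency — log volume spike match; connection count growing miss; GC pause time flat match; disk writes flat match; request latency up match
(C) TLS handshake storm — log volume spike match; connection count growing match (through error rate up → connection count growing); GC pause time flat match; disk writes flat match; request latency up match
(D) DNS resolution stall — does not account for log volume spike, request latency up
(E) connection leak — log volume spike match; connection count growing match; GC pause time flat miss; disk writes flat match; request latency up match
(C) alone accounts for all the evidence.

C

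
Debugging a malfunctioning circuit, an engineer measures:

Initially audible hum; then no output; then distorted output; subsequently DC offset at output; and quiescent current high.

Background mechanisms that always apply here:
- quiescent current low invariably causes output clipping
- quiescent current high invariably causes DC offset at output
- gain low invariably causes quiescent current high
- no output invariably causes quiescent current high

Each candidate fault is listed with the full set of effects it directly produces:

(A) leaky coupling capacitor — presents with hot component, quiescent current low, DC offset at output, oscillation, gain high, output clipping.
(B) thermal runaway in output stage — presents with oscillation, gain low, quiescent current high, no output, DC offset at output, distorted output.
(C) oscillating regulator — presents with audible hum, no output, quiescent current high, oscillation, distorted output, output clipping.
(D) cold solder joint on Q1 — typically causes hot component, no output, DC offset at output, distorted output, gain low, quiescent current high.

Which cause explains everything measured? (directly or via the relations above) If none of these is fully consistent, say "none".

C

Per-candidate check:
(A) leaky coupling capacitor — audible hum -; no output -; distorted output -; DC offset at output +; quiescent current high -
(B) thermal runaway in output stage — audible hum -; no output +; distorted output +; DC offset at output +; quiescent current high +
(C) oscillating regulator — audible hum +; no output +; distorted output +; DC offset at output + (via quiescent current high → DC offset at output); quiescent current high +
(D) cold solder joint on Q1 — audible hum -; no output +; distorted output +; DC offset at output +; quiescent current high +
(C) alone accounts for all the evidence.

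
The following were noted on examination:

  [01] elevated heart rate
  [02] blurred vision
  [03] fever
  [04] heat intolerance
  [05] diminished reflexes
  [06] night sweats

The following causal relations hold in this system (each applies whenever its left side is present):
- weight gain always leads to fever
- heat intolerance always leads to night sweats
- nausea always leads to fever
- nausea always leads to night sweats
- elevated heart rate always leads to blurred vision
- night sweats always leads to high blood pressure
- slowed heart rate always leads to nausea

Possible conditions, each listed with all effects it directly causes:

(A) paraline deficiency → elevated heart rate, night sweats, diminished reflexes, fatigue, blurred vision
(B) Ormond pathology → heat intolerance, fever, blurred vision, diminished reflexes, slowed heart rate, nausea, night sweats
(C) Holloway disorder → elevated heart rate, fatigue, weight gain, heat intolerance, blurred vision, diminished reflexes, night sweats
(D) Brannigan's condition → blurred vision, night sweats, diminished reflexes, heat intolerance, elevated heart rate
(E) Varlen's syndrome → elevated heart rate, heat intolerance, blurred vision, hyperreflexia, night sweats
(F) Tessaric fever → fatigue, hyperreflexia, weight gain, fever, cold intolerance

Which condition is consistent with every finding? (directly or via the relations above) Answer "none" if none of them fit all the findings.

C

Checking each candidate against the observations:
(A) paraline deficiency — elevated heart rate +; blurred vision +; fever -; heat intolerance -; diminished reflexes +; night sweats +
(B) Ormond pathology — elevated heart rate -; blurred vision +; fever +; heat intolerance +; diminished reflexes +; night sweats +
(C) Holloway disorder — elevated heart rate +; blurred vision +; fever + (by weight gain → fever); heat intolerance +; diminished reflexes +; night sweats +
(D) Brannigan's condition — elevated heart rate +; blurred vision +; fever -; heat intolerance +; diminished reflexes +; night sweats +
(E) Varlen's syndrome — fails on fever, diminished reflexes (predicts hyperreflexia, not diminished reflexes)
(F) Tessaric fever — elevated heart rate -; blurred vision -; fever +; heat intolerance -; diminished reflexes -; night sweats -
Only (C) is consistent with every observation.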